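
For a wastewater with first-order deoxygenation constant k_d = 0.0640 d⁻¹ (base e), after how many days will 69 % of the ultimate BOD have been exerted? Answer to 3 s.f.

y/L₀ = 1 − e^(−k_d t) = 0.69 ⇒ e^(−k_d t) = 0.310
t = −ln(0.310) / 0.0640 = 1.171 / 0.0640 = 18.30 d.

t ≈ 18.3 d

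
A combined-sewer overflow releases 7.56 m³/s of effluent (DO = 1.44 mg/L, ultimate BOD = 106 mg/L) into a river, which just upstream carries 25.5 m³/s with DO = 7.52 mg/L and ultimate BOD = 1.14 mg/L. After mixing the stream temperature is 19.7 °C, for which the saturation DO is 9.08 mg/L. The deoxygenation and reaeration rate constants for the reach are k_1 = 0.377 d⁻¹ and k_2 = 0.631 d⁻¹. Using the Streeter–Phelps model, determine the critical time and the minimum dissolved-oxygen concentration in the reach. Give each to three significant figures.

t_c ≈ 1.70 d; minimum DO ≈ 1.18 mg/L

Mixed DO = (25.5×7.52 + 7.56×1.44)/(25.5+7.56) = 202.6/33.06 = 6.130 mg/L.
Mixed L₀ = (25.5×1.14 + 7.56×106)/(33.06) = 830.4/33.06 = 25.12 mg/L.
Initial deficit D₀ = C_s − DO₀ = 9.08 − 6.130 = 2.950 mg/L.
t_c = (1/0.2540) ln[(0.631/0.377)(1 − 2.950×0.2540/(0.377×25.12))] = 3.937 × ln(1.541) = 1.703 d.
D_c = (0.377/0.631) × 25.12 × e^(−0.377×1.703) = 0.5975 × 25.12 × 0.5262 = 7.897 mg/L.
Minimum DO = 9.08 − 7.897 = 1.183 mg/L.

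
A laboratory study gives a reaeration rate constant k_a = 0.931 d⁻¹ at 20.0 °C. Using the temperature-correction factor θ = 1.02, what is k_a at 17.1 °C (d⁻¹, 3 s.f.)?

k_a ≈ 0.879 d⁻¹

k_a(T₂) = k_a(T₁) · θ^(T₂−T₁) = 0.931 × 1.02^(17.1−20.0)
= 0.931 × 1.02^-2.90 = 0.931 × 0.9442 = 0.8790 d⁻¹.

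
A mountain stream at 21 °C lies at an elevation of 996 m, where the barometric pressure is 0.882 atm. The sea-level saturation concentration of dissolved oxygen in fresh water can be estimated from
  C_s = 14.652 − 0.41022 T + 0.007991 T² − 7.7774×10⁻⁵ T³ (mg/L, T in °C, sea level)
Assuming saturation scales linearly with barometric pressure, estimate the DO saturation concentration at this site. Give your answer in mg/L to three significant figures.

C_s ≈ 7.80 mg/L

At sea level: C_s = 14.652 − 0.41022×21 + 0.007991×21² − 7.7774×10⁻⁵×21³ = 8.841 mg/L.
Pressure correction: C_s' = 8.841 × 0.882 = 7.798 mg/L.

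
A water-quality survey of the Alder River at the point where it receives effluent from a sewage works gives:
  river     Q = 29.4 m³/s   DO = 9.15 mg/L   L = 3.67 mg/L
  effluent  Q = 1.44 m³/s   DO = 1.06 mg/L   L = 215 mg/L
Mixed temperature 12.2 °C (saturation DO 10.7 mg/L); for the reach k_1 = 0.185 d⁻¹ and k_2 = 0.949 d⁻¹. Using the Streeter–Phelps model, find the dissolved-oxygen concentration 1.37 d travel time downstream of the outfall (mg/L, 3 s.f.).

Mixed DO = (29.4×9.15 + 1.44×1.06)/(29.4+1.44) = 270.5/30.84 = 8.772 mg/L.
Mixed L₀ = (29.4×3.67 + 1.44×215)/(30.84) = 417.5/30.84 = 13.54 mg/L.
Initial deficit D₀ = C_s − DO₀ = 10.7 − 8.772 = 1.928 mg/L.
D(1.37) = [0.185×13.54/(0.949−0.185)](e^(−0.185×1.37) − e^(−0.949×1.37)) + 1.928 e^(−0.949×1.37)
= 3.278 × (0.7761 − 0.2725) + 1.928 × 0.2725 = 2.176 mg/L.
DO = 10.7 − 2.176 = 8.524 mg/L.

DO ≈ 8.52 mg/L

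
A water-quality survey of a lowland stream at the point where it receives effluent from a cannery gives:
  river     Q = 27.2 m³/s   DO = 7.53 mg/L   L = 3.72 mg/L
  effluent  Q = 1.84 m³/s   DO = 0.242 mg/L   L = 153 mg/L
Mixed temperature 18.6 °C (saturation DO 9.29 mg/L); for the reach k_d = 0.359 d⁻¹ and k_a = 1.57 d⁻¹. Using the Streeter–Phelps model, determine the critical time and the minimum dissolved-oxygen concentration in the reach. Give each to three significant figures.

Mixed DO = (27.2×7.53 + 1.84×0.242)/(27.2+1.84) = 205.3/29.04 = 7.068 mg/L.
Mixed L₀ = (27.2×3.72 + 1.84×153)/(29.04) = 382.7/29.04 = 13.18 mg/L.
Initial deficit D₀ = C_s − DO₀ = 9.29 − 7.068 = 2.222 mg/L.
t_c = (1/1.211) ln[(1.57/0.359)(1 − 2.222×1.211/(0.359×13.18))] = 0.8258 × ln(1.886) = 0.5240 d.
D_c = (0.359/1.57) × 13.18 × e^(−0.359×0.5240) = 0.2287 × 13.18 × 0.8285 = 2.497 mg/L.
Minimum DO = 9.29 − 2.497 = 6.793 mg/L.

t_c ≈ 0.524 d; minimum DO ≈ 6.79 mg/L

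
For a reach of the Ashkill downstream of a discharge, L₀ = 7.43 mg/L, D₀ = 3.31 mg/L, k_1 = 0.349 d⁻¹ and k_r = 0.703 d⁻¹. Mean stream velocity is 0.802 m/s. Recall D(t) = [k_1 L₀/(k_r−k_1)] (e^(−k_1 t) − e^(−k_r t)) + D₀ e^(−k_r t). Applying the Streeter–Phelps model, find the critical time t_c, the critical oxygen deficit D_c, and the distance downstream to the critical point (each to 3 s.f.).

t_c ≈ 0.280 d; D_c ≈ 3.35 mg/L; x_c ≈ 19.4 km

t_c = [1/(k_r−k_1)] ln[(k_r/k_1)(1 − D₀(k_r−k_1)/(k_1 L₀))]
= [1/(0.703−0.349)] ln[(0.703/0.349)(1 − 3.31×0.3540/(0.349×7.43))]
= (1/0.3540) ln[2.014 × 0.5481] = 2.825 × ln(1.104) = 2.825 × 0.09904 = 0.2798 d.
L(t_c) = L₀ e^(−k_1 t_c) = 7.43 × 0.9070 = 6.739 mg/L, and at the critical point k_r D_c = k_1 L, so D_c = (0.349/0.703) × 6.739 = 3.345 mg/L.
x_c = v t_c = 0.802 m/s × 0.2798 d × 86400 s/d = 19390 m ≈ 19.4 km.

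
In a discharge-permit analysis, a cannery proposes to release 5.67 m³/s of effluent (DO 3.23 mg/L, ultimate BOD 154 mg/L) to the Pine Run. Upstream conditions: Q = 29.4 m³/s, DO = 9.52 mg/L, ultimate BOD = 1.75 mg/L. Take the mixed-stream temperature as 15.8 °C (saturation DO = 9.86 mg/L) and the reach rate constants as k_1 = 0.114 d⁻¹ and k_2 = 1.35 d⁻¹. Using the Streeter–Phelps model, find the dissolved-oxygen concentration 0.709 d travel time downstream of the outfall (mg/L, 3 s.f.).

Mixed DO = (29.4×9.52 + 5.67×3.23)/(29.4+5.67) = 298.2/35.07 = 8.503 mg/L.
Mixed L₀ = (29.4×1.75 + 5.67×154)/(35.07) = 924.6/35.07 = 26.37 mg/L.
Initial deficit D₀ = C_s − DO₀ = 9.86 − 8.503 = 1.357 mg/L.
D(0.709) = [0.114×26.37/(1.35−0.114)](e^(−0.114×0.709) − e^(−1.35×0.709)) + 1.357 e^(−1.35×0.709)
= 2.432 × (0.9224 − 0.3840) + 1.357 × 0.3840 = 1.830 mg/L.
DO = 9.86 − 1.830 = 8.030 mg/L.

DO ≈ 8.03 mg/L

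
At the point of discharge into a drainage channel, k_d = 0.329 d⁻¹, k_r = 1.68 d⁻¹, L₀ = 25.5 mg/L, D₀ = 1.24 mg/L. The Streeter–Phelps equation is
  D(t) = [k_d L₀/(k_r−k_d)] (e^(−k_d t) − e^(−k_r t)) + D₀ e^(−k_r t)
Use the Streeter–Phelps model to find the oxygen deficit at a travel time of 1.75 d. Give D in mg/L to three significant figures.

k_d L₀/(k_r−k_d) = 0.329×25.5/(1.68−0.329) = 8.389/1.351 = 6.210 mg/L.
e^(−k_d t) = e^(−0.329×1.750) = 0.5623; e^(−k_r t) = e^(−1.68×1.750) = 0.05287.
D = 6.210 × (0.5623 − 0.05287) + 1.24 × 0.05287 = 3.163 + 0.06555 = 3.229 mg/L.

D ≈ 3.23 mg/L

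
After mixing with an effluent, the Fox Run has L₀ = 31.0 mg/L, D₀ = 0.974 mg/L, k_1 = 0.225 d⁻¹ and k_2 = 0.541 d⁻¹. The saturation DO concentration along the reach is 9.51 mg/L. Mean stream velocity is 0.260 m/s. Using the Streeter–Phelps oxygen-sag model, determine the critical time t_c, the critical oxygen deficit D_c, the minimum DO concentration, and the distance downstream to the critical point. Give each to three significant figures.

t_c ≈ 2.63 d; D_c ≈ 7.13 mg/L; min DO ≈ 2.38 mg/L; x_c ≈ 59.2 km

t_c = [1/(k_2−k_1)] ln[(k_2/k_1)(1 − D₀(k_2−k_1)/(k_1 L₀))]
= [1/(0.541−0.225)] ln[(0.541/0.225)(1 − 0.974×0.3160/(0.225×31.0))]
= (1/0.3160) ln[2.404 × 0.9559] = 3.165 × ln(2.298) = 3.165 × 0.8322 = 2.634 d.
D_c = (k_1/k_2) L₀ e^(−k_1 t_c) = (0.225/0.541) × 31.0 × e^(−0.225×2.634) = 0.4159 × 31.0 × 0.5529 = 7.129 mg/L.
Minimum DO = C_s − D_c = 9.51 − 7.129 = 2.381 mg/L.
x_c = v t_c = 0.260 m/s × 2.634 d × 86400 s/d = 59160 m ≈ 59.2 km.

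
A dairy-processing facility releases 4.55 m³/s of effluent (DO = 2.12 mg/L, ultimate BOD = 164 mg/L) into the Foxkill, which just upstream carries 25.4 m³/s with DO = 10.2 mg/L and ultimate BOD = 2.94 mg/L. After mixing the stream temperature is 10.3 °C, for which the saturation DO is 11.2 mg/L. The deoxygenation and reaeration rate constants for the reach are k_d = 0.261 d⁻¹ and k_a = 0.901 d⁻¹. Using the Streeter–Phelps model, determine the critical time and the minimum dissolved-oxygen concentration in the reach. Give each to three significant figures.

t_c ≈ 1.59 d; minimum DO ≈ 5.96 mg/L

Mixed DO = (25.4×10.2 + 4.55×2.12)/(25.4+4.55) = 268.7/29.95 = 8.972 mg/L.
Mixed L₀ = (25.4×2.94 + 4.55×164)/(29.95) = 820.9/29.95 = 27.41 mg/L.
Initial deficit D₀ = C_s − DO₀ = 11.2 − 8.972 = 2.228 mg/L.
t_c = (1/0.6400) ln[(0.901/0.261)(1 − 2.228×0.6400/(0.261×27.41))] = 1.562 × ln(2.764) = 1.589 d.
D_c = (0.261/0.901) × 27.41 × e^(−0.261×1.589) = 0.2897 × 27.41 × 0.6606 = 5.245 mg/L.
Minimum DO = 11.2 − 5.245 = 5.955 mg/L.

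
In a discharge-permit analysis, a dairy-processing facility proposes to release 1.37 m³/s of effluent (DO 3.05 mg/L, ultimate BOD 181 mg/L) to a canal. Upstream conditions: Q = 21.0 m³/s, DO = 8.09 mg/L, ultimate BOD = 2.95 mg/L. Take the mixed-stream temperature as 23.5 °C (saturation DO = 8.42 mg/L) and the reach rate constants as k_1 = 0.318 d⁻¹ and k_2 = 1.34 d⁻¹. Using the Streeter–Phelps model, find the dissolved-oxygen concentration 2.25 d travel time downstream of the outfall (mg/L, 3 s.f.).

Mixed DO = (21.0×8.09 + 1.37×3.05)/(21.0+1.37) = 174.1/22.37 = 7.781 mg/L.
Mixed L₀ = (21.0×2.95 + 1.37×181)/(22.37) = 309.9/22.37 = 13.85 mg/L.
Initial deficit D₀ = C_s − DO₀ = 8.42 − 7.781 = 0.6387 mg/L.
D(2.25) = [0.318×13.85/(1.34−0.318)](e^(−0.318×2.25) − e^(−1.34×2.25)) + 0.6387 e^(−1.34×2.25)
= 4.311 × (0.4889 − 0.04905) + 0.6387 × 0.04905 = 1.928 mg/L.
DO = 8.42 − 1.928 = 6.492 mg/L.

DO ≈ 6.49 mg/L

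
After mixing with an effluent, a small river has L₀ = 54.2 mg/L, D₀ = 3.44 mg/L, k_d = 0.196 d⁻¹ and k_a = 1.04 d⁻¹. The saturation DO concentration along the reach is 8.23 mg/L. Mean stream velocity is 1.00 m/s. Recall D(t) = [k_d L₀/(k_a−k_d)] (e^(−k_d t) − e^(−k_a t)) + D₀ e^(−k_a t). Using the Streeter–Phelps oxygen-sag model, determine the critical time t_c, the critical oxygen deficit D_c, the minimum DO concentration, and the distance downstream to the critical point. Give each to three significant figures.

With k_a/k_d = 5.306 and 1 − D₀(k_a−k_d)/(k_d L₀) = 0.7267,
t_c = ln(5.306 × 0.7267) / (1.04 − 0.196) = ln(3.856) / 0.8440 = 1.350/0.8440 = 1.599 d.
D_c = (k_d/k_a) L₀ e^(−k_d t_c) = (0.196/1.04) × 54.2 × e^(−0.196×1.599) = 0.1885 × 54.2 × 0.7309 = 7.466 mg/L.
Minimum DO = C_s − D_c = 8.23 − 7.466 = 0.7637 mg/L.
x_c = v t_c = 1.00 m/s × 1.599 d × 86400 s/d = 138200 m ≈ 138 km.

t_c ≈ 1.60 d; D_c ≈ 7.47 mg/L; min DO ≈ 0.764 mg/L; x_c ≈ 138 km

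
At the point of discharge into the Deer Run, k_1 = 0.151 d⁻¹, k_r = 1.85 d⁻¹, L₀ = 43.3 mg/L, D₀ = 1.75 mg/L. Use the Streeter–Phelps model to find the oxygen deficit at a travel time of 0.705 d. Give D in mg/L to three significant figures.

D ≈ 2.89 mg/L

k_1 L₀/(k_r−k_1) = 0.151×43.3/(1.85−0.151) = 6.538/1.699 = 3.848 mg/L.
e^(−k_1 t) = e^(−0.151×0.7050) = 0.8990; e^(−k_r t) = e^(−1.85×0.7050) = 0.2714.
D = 3.848 × (0.8990 − 0.2714) + 1.75 × 0.2714 = 2.415 + 0.4749 = 2.890 mg/L.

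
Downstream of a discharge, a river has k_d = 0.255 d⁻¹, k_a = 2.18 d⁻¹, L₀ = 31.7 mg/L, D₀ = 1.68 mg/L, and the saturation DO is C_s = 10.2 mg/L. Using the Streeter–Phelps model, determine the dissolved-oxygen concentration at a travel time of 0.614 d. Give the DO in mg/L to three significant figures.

DO ≈ 7.27 mg/L

k_d L₀/(k_a−k_d) = 0.255×31.7/(2.18−0.255) = 8.084/1.925 = 4.199 mg/L.
e^(−k_d t) = e^(−0.255×0.6140) = 0.8551; e^(−k_a t) = e^(−2.18×0.6140) = 0.2622.
D = 4.199 × (0.8551 − 0.2622) + 1.68 × 0.2622 = 2.489 + 0.4406 = 2.930 mg/L.
DO = C_s − D = 10.2 − 2.930 = 7.270 mg/L.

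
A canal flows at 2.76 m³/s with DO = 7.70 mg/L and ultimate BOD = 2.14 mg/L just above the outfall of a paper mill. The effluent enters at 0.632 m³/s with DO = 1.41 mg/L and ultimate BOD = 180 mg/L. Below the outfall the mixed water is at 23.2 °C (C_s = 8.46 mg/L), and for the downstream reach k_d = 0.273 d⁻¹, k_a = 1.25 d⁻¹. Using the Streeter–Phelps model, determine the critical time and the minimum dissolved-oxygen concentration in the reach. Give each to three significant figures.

t_c ≈ 1.33 d; minimum DO ≈ 3.11 mg/L

Mixed DO = (2.76×7.70 + 0.632×1.41)/(2.76+0.632) = 22.14/3.392 = 6.528 mg/L.
Mixed L₀ = (2.76×2.14 + 0.632×180)/(3.392) = 119.7/3.392 = 35.28 mg/L.
Initial deficit D₀ = C_s − DO₀ = 8.46 − 6.528 = 1.932 mg/L.
t_c = (1/0.9770) ln[(1.25/0.273)(1 − 1.932×0.9770/(0.273×35.28))] = 1.024 × ln(3.681) = 1.334 d.
D_c = (0.273/1.25) × 35.28 × e^(−0.273×1.334) = 0.2184 × 35.28 × 0.6948 = 5.353 mg/L.
Minimum DO = 8.46 − 5.353 = 3.107 mg/L.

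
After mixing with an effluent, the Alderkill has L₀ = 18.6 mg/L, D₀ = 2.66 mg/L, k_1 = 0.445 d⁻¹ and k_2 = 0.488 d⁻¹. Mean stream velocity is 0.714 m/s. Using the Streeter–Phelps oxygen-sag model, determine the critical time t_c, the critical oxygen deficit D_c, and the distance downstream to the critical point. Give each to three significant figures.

t_c ≈ 1.82 d; D_c ≈ 7.54 mg/L; x_c ≈ 112 km

With k_2/k_1 = 1.097 and 1 − D₀(k_2−k_1)/(k_1 L₀) = 0.9862,
t_c = ln(1.097 × 0.9862) / (0.488 − 0.445) = ln(1.081) / 0.04300 = 0.07833/0.04300 = 1.822 d.
L(t_c) = L₀ e^(−k_1 t_c) = 18.6 × 0.4446 = 8.270 mg/L, and at the critical point k_2 D_c = k_1 L, so D_c = (0.445/0.488) × 8.270 = 7.541 mg/L.
x_c = v t_c = 0.714 m/s × 1.822 d × 86400 s/d = 112400 m ≈ 112 km.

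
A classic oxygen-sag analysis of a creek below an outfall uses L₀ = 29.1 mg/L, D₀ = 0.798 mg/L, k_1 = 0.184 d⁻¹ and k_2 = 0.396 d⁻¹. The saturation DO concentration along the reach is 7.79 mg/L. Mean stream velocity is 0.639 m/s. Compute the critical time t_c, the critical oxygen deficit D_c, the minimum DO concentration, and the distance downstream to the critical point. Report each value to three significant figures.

t_c ≈ 3.46 d; D_c ≈ 7.15 mg/L; min DO ≈ 0.642 mg/L; x_c ≈ 191 km

t_c = [1/(k_2−k_1)] ln[(k_2/k_1)(1 − D₀(k_2−k_1)/(k_1 L₀))]
= [1/(0.396−0.184)] ln[(0.396/0.184)(1 − 0.798×0.2120/(0.184×29.1))]
= (1/0.2120) ln[2.152 × 0.9684] = 4.717 × ln(2.084) = 4.717 × 0.7344 = 3.464 d.
D_c = (k_1/k_2) L₀ e^(−k_1 t_c) = (0.184/0.396) × 29.1 × e^(−0.184×3.464) = 0.4646 × 29.1 × 0.5287 = 7.148 mg/L.
Minimum DO = C_s − D_c = 7.79 − 7.148 = 0.6417 mg/L.
x_c = v t_c = 0.639 m/s × 3.464 d × 86400 s/d = 191200 m ≈ 191 km.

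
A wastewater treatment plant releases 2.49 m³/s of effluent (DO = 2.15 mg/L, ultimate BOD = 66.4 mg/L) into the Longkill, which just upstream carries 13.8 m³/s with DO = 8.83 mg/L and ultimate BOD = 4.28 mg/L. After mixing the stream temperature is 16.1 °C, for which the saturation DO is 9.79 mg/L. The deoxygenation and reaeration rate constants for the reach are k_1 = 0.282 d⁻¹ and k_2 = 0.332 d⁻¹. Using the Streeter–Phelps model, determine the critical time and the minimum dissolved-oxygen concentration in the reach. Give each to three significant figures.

Mixed DO = (13.8×8.83 + 2.49×2.15)/(13.8+2.49) = 127.2/16.29 = 7.809 mg/L.
Mixed L₀ = (13.8×4.28 + 2.49×66.4)/(16.29) = 224.4/16.29 = 13.78 mg/L.
Initial deficit D₀ = C_s − DO₀ = 9.79 − 7.809 = 1.981 mg/L.
t_c = (1/0.05000) ln[(0.332/0.282)(1 − 1.981×0.05000/(0.282×13.78))] = 20.00 × ln(1.147) = 2.748 d.
D_c = (0.282/0.332) × 13.78 × e^(−0.282×2.748) = 0.8494 × 13.78 × 0.4607 = 5.391 mg/L.
Minimum DO = 9.79 − 5.391 = 4.399 mg/L.

t_c ≈ 2.75 d; minimum DO ≈ 4.40 mg/L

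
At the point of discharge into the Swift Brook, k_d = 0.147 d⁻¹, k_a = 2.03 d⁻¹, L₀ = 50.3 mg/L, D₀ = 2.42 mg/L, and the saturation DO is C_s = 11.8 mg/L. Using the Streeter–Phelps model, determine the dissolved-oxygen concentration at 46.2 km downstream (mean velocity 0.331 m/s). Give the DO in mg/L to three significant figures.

DO ≈ 8.76 mg/L

Travel time t = x/v = 46.2 km / (0.331 m/s) = 46200 m / 0.331 m/s = 139600 s = 1.615 d.
k_d L₀/(k_a−k_d) = 0.147×50.3/(2.03−0.147) = 7.394/1.883 = 3.927 mg/L.
e^(−k_d t) = e^(−0.147×1.615) = 0.7886; e^(−k_a t) = e^(−2.03×1.615) = 0.03765.
D = 3.927 × (0.7886 − 0.03765) + 2.42 × 0.03765 = 2.949 + 0.09111 = 3.040 mg/L.
DO = C_s − D = 11.8 − 3.040 = 8.760 mg/L.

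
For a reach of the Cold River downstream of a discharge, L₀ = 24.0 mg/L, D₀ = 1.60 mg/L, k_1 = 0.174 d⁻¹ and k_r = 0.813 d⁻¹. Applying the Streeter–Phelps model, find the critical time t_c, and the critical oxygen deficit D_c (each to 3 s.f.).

At the critical point dD/dt = 0, so k_1 L₀ e^(−k_1 t) = k_r D. Substituting D(t) from the Streeter–Phelps equation and solving for t gives
t_c = ln[(k_r/k_1)(1 − D₀(k_r−k_1)/(k_1 L₀))] / (k_r−k_1).
Here k_r−k_1 = 0.6390 d⁻¹ and 1 − D₀(k_r−k_1)/(k_1 L₀) = 1 − 1.60×0.6390/(0.174×24.0) = 0.7552, so
t_c = ln(4.672 × 0.7552) / 0.6390 = 1.261 / 0.6390 = 1.973 d.
D_c = (k_1/k_r) L₀ e^(−k_1 t_c) = (0.174/0.813) × 24.0 × e^(−0.174×1.973) = 0.2140 × 24.0 × 0.7094 = 3.644 mg/L.

t_c ≈ 1.97 d; D_c ≈ 3.64 mg/L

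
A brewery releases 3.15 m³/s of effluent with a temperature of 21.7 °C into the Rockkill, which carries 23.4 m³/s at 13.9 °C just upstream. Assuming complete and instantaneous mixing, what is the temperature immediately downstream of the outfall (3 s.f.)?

14.8 °C

Flow-weighted mixing: C = (Q_r C_r + Q_w C_w)/(Q_r + Q_w)
= (23.4×13.9 + 3.15×21.7)/(23.4 + 3.15) = 393.6/26.55 = 14.83 °C.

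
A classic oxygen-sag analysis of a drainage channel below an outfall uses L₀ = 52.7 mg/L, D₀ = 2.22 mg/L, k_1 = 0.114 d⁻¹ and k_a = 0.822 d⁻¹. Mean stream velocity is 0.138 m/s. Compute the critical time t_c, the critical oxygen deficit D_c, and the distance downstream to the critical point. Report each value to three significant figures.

t_c = [1/(k_a−k_1)] ln[(k_a/k_1)(1 − D₀(k_a−k_1)/(k_1 L₀))]
= [1/(0.822−0.114)] ln[(0.822/0.114)(1 − 2.22×0.7080/(0.114×52.7))]
= (1/0.7080) ln[7.211 × 0.7384] = 1.412 × ln(5.324) = 1.412 × 1.672 = 2.362 d.
L(t_c) = L₀ e^(−k_1 t_c) = 52.7 × 0.7639 = 40.26 mg/L, and at the critical point k_a D_c = k_1 L, so D_c = (0.114/0.822) × 40.26 = 5.583 mg/L.
x_c = v t_c = 0.138 m/s × 2.362 d × 86400 s/d = 28160 m ≈ 28.2 km.

t_c ≈ 2.36 d; D_c ≈ 5.58 mg/L; x_c ≈ 28.2 km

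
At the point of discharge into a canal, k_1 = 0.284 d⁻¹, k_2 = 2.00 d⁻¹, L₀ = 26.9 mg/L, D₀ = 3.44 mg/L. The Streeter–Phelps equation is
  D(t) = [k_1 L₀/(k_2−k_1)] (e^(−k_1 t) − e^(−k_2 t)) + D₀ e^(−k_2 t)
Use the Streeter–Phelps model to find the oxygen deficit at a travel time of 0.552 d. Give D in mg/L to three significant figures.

k_1 L₀/(k_2−k_1) = 0.284×26.9/(2.00−0.284) = 7.640/1.716 = 4.452 mg/L.
e^(−k_1 t) = e^(−0.284×0.5520) = 0.8549; e^(−k_2 t) = e^(−2.00×0.5520) = 0.3315.
D = 4.452 × (0.8549 − 0.3315) + 3.44 × 0.3315 = 2.330 + 1.141 = 3.470 mg/L.

D ≈ 3.47 mg/L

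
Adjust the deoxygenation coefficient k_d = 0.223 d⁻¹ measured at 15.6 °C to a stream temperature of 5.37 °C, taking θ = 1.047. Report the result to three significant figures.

k_d ≈ 0.139 d⁻¹

k_d(T₂) = k_d(T₁) · θ^(T₂−T₁) = 0.223 × 1.047^(5.37−15.6)
= 0.223 × 1.047^-10.2 = 0.223 × 0.6251 = 0.1394 d⁻¹.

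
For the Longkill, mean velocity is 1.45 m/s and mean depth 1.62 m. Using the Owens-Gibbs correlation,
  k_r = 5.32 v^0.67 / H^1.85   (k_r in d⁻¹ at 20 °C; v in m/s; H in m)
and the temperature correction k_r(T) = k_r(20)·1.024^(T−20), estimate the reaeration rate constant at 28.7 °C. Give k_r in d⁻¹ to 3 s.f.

k_r(20) = 5.32 × 1.45^0.67 / 1.62^1.85 = 5.32 × 1.283 / 2.441 = 2.795 d⁻¹.
k_r(28.7) = 2.795 × 1.024^(28.7−20) = 2.795 × 1.229 = 3.436 d⁻¹.

k_r ≈ 3.44 d⁻¹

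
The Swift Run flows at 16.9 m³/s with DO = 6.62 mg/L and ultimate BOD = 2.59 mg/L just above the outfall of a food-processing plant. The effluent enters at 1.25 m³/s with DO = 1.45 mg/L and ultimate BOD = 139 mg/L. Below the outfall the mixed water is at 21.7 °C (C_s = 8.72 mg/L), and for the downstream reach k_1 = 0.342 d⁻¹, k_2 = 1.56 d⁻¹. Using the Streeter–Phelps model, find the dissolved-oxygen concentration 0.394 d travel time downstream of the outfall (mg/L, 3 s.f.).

Mixed DO = (16.9×6.62 + 1.25×1.45)/(16.9+1.25) = 113.7/18.15 = 6.264 mg/L.
Mixed L₀ = (16.9×2.59 + 1.25×139)/(18.15) = 217.5/18.15 = 11.98 mg/L.
Initial deficit D₀ = C_s − DO₀ = 8.72 − 6.264 = 2.456 mg/L.
D(0.394) = [0.342×11.98/(1.56−0.342)](e^(−0.342×0.394) − e^(−1.56×0.394)) + 2.456 e^(−1.56×0.394)
= 3.365 × (0.8739 − 0.5408) + 2.456 × 0.5408 = 2.449 mg/L.
DO = 8.72 − 2.449 = 6.271 mg/L.

DO ≈ 6.27 mg/L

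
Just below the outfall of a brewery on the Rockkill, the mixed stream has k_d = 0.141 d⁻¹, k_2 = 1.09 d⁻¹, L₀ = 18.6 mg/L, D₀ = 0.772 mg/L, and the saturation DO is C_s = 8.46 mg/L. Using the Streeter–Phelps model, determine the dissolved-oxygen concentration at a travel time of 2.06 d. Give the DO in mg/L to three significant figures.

k_d L₀/(k_2−k_d) = 0.141×18.6/(1.09−0.141) = 2.623/0.9490 = 2.764 mg/L.
e^(−k_d t) = e^(−0.141×2.060) = 0.7479; e^(−k_2 t) = e^(−1.09×2.060) = 0.1059.
D = 2.764 × (0.7479 − 0.1059) + 0.772 × 0.1059 = 1.774 + 0.08174 = 1.856 mg/L.
DO = C_s − D = 8.46 − 1.856 = 6.604 mg/L.

DO ≈ 6.60 mg/L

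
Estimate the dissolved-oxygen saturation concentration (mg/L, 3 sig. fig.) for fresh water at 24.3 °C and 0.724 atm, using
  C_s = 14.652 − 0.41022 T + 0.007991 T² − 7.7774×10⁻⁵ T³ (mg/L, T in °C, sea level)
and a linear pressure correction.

At sea level: C_s = 14.652 − 0.41022×24.3 + 0.007991×24.3² − 7.7774×10⁻⁵×24.3³ = 8.286 mg/L.
Pressure correction: C_s' = 8.286 × 0.724 = 5.999 mg/L.

C_s ≈ 6.00 mg/L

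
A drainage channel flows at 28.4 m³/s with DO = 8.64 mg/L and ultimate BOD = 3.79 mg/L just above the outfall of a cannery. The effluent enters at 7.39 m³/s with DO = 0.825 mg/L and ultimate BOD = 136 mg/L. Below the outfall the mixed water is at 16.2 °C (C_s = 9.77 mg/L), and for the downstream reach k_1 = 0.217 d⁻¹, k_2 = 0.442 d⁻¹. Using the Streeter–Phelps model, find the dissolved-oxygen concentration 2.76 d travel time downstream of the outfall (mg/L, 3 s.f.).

DO ≈ 1.34 mg/L

Mixed DO = (28.4×8.64 + 7.39×0.825)/(28.4+7.39) = 251.5/35.79 = 7.026 mg/L.
Mixed L₀ = (28.4×3.79 + 7.39×136)/(35.79) = 1113/35.79 = 31.09 mg/L.
Initial deficit D₀ = C_s − DO₀ = 9.77 − 7.026 = 2.744 mg/L.
D(2.76) = [0.217×31.09/(0.442−0.217)](e^(−0.217×2.76) − e^(−0.442×2.76)) + 2.744 e^(−0.442×2.76)
= 29.98 × (0.5494 − 0.2953) + 2.744 × 0.2953 = 8.430 mg/L.
DO = 9.77 − 8.430 = 1.340 mg/L.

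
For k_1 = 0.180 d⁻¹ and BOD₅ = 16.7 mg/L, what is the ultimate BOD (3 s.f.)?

BOD₅ = L₀(1 − e^(−5k_1)) ⇒ L₀ = BOD₅ / (1 − e^(−5×0.180))
= 16.7 / (1 − 0.4066) = 16.7 / 0.5934 = 28.14 mg/L.

L₀ ≈ 28.1 mg/L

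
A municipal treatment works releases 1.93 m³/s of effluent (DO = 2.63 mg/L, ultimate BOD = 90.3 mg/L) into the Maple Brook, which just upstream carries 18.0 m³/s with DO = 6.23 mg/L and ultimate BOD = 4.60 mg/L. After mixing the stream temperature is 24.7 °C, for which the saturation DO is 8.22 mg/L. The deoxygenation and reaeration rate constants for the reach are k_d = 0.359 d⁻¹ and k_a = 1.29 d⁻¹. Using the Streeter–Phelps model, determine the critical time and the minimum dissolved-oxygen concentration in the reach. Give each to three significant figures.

Mixed DO = (18.0×6.23 + 1.93×2.63)/(18.0+1.93) = 117.2/19.93 = 5.881 mg/L.
Mixed L₀ = (18.0×4.60 + 1.93×90.3)/(19.93) = 257.1/19.93 = 12.90 mg/L.
Initial deficit D₀ = C_s − DO₀ = 8.22 − 5.881 = 2.339 mg/L.
t_c = (1/0.9310) ln[(1.29/0.359)(1 − 2.339×0.9310/(0.359×12.90))] = 1.074 × ln(1.904) = 0.6916 d.
D_c = (0.359/1.29) × 12.90 × e^(−0.359×0.6916) = 0.2783 × 12.90 × 0.7801 = 2.801 mg/L.
Minimum DO = 8.22 − 2.801 = 5.419 mg/L.

t_c ≈ 0.692 d; minimum DO ≈ 5.42 mg/L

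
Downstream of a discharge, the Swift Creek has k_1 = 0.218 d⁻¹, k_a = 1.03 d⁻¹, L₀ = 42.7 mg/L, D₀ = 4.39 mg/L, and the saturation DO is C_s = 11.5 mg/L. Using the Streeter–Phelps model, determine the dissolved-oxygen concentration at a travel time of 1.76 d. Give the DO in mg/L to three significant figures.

DO ≈ 4.84 mg/L

k_1 L₀/(k_a−k_1) = 0.218×42.7/(1.03−0.218) = 9.309/0.8120 = 11.46 mg/L.
e^(−k_1 t) = e^(−0.218×1.760) = 0.6813; e^(−k_a t) = e^(−1.03×1.760) = 0.1632.
D = 11.46 × (0.6813 − 0.1632) + 4.39 × 0.1632 = 5.940 + 0.7164 = 6.656 mg/L.
DO = C_s − D = 11.5 − 6.656 = 4.844 mg/L.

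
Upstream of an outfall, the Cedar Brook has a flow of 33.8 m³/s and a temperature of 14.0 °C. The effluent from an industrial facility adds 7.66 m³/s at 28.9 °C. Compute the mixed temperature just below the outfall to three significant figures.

Flow-weighted mixing: C = (Q_r C_r + Q_w C_w)/(Q_r + Q_w)
= (33.8×14.0 + 7.66×28.9)/(33.8 + 7.66) = 694.6/41.46 = 16.75 °C.

16.8 °C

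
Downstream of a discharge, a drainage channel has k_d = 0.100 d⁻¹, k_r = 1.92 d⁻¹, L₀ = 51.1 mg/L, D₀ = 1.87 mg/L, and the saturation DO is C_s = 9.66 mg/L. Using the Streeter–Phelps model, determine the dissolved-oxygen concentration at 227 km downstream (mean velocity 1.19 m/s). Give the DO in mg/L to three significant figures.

Travel time t = x/v = 227 km / (1.19 m/s) = 227000 m / 1.19 m/s = 190800 s = 2.208 d.
k_d L₀/(k_r−k_d) = 0.100×51.1/(1.92−0.100) = 5.110/1.820 = 2.808 mg/L.
e^(−k_d t) = e^(−0.100×2.208) = 0.8019; e^(−k_r t) = e^(−1.92×2.208) = 0.01442.
D = 2.808 × (0.8019 − 0.01442) + 1.87 × 0.01442 = 2.211 + 0.02697 = 2.238 mg/L.
DO = C_s − D = 9.66 − 2.238 = 7.422 mg/L.

DO ≈ 7.42 mg/L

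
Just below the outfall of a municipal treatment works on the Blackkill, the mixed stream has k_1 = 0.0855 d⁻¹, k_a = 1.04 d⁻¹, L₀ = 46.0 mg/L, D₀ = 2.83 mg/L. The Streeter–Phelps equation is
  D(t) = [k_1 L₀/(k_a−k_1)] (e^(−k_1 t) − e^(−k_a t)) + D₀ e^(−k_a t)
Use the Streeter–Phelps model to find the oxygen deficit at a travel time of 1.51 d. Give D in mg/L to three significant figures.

k_1 L₀/(k_a−k_1) = 0.0855×46.0/(1.04−0.0855) = 3.933/0.9545 = 4.120 mg/L.
e^(−k_1 t) = e^(−0.0855×1.510) = 0.8789; e^(−k_a t) = e^(−1.04×1.510) = 0.2080.
D = 4.120 × (0.8789 − 0.2080) + 2.83 × 0.2080 = 2.765 + 0.5885 = 3.353 mg/L.

D ≈ 3.35 mg/L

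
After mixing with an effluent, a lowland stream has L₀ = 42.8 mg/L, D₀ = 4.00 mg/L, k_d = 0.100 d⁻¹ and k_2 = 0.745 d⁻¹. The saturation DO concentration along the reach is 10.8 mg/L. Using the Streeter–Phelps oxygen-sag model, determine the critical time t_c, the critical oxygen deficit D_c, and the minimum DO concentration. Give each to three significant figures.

t_c ≈ 1.68 d; D_c ≈ 4.86 mg/L; min DO ≈ 5.94 mg/L

With k_2/k_d = 7.450 and 1 − D₀(k_2−k_d)/(k_d L₀) = 0.3972,
t_c = ln(7.450 × 0.3972) / (0.745 − 0.100) = ln(2.959) / 0.6450 = 1.085/0.6450 = 1.682 d.
L(t_c) = L₀ e^(−k_d t_c) = 42.8 × 0.8452 = 36.17 mg/L, and at the critical point k_2 D_c = k_d L, so D_c = (0.100/0.745) × 36.17 = 4.856 mg/L.
Minimum DO = C_s − D_c = 10.8 − 4.856 = 5.944 mg/L.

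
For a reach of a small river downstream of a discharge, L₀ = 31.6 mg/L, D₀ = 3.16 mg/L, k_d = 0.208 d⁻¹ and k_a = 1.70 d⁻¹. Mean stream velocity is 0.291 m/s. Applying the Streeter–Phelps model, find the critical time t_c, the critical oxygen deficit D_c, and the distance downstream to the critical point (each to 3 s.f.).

With k_a/k_d = 8.173 and 1 − D₀(k_a−k_d)/(k_d L₀) = 0.2827,
t_c = ln(8.173 × 0.2827) / (1.70 − 0.208) = ln(2.310) / 1.492 = 0.8374/1.492 = 0.5613 d.
L(t_c) = L₀ e^(−k_d t_c) = 31.6 × 0.8898 = 28.12 mg/L, and at the critical point k_a D_c = k_d L, so D_c = (0.208/1.70) × 28.12 = 3.440 mg/L.
x_c = v t_c = 0.291 m/s × 0.5613 d × 86400 s/d = 14110 m ≈ 14.1 km.

t_c ≈ 0.561 d; D_c ≈ 3.44 mg/L; x_c ≈ 14.1 km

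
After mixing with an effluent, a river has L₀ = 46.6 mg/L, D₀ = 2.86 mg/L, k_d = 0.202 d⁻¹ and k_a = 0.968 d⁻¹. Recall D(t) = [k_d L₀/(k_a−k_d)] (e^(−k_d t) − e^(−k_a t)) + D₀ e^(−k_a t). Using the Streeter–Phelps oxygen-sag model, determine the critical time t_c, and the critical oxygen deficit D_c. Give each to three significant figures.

t_c ≈ 1.70 d; D_c ≈ 6.90 mg/L

At the critical point dD/dt = 0, so k_d L₀ e^(−k_d t) = k_a D. Substituting D(t) from the Streeter–Phelps equation and solving for t gives
t_c = ln[(k_a/k_d)(1 − D₀(k_a−k_d)/(k_d L₀))] / (k_a−k_d).
Here k_a−k_d = 0.7660 d⁻¹ and 1 − D₀(k_a−k_d)/(k_d L₀) = 1 − 2.86×0.7660/(0.202×46.6) = 0.7673, so
t_c = ln(4.792 × 0.7673) / 0.7660 = 1.302 / 0.7660 = 1.700 d.
D_c = (k_d/k_a) L₀ e^(−k_d t_c) = (0.202/0.968) × 46.6 × e^(−0.202×1.700) = 0.2087 × 46.6 × 0.7094 = 6.898 mg/L.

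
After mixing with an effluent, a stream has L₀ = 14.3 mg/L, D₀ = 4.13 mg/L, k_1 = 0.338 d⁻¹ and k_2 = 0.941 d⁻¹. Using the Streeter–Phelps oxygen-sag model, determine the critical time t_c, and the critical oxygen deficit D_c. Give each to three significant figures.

t_c ≈ 0.497 d; D_c ≈ 4.34 mg/L

t_c = [1/(k_2−k_1)] ln[(k_2/k_1)(1 − D₀(k_2−k_1)/(k_1 L₀))]
= [1/(0.941−0.338)] ln[(0.941/0.338)(1 − 4.13×0.6030/(0.338×14.3))]
= (1/0.6030) ln[2.784 × 0.4848] = 1.658 × ln(1.350) = 1.658 × 0.2998 = 0.4972 d.
L(t_c) = L₀ e^(−k_1 t_c) = 14.3 × 0.8453 = 12.09 mg/L, and at the critical point k_2 D_c = k_1 L, so D_c = (0.338/0.941) × 12.09 = 4.342 mg/L.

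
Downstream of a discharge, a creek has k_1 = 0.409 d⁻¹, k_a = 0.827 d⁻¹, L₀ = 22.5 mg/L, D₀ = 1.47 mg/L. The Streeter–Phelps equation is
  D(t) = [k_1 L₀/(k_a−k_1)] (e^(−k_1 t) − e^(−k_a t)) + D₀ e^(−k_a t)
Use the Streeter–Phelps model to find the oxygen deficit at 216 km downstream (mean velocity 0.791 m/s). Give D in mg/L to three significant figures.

D ≈ 4.54 mg/L

Travel time t = x/v = 216 km / (0.791 m/s) = 216000 m / 0.791 m/s = 273100 s = 3.161 d.
k_1 L₀/(k_a−k_1) = 0.409×22.5/(0.827−0.409) = 9.202/0.4180 = 22.02 mg/L.
e^(−k_1 t) = e^(−0.409×3.161) = 0.2745; e^(−k_a t) = e^(−0.827×3.161) = 0.07326.
D = 22.02 × (0.2745 − 0.07326) + 1.47 × 0.07326 = 4.431 + 0.1077 = 4.539 mg/L.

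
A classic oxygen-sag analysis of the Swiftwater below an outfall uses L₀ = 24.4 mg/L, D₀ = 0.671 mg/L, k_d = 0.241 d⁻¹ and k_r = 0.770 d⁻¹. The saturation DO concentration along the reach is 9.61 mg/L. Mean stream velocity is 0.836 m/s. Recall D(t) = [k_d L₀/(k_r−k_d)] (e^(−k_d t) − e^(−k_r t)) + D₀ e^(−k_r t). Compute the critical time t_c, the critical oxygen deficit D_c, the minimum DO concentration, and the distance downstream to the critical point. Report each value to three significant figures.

With k_r/k_d = 3.195 and 1 − D₀(k_r−k_d)/(k_d L₀) = 0.9396,
t_c = ln(3.195 × 0.9396) / (0.770 − 0.241) = ln(3.002) / 0.5290 = 1.099/0.5290 = 2.078 d.
L(t_c) = L₀ e^(−k_d t_c) = 24.4 × 0.6060 = 14.79 mg/L, and at the critical point k_r D_c = k_d L, so D_c = (0.241/0.770) × 14.79 = 4.628 mg/L.
Minimum DO = C_s − D_c = 9.61 − 4.628 = 4.982 mg/L.
x_c = v t_c = 0.836 m/s × 2.078 d × 86400 s/d = 150100 m ≈ 150 km.

t_c ≈ 2.08 d; D_c ≈ 4.63 mg/L; min DO ≈ 4.98 mg/L; x_c ≈ 150 km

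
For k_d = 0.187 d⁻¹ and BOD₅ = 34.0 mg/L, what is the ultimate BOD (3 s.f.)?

BOD₅ = L₀(1 − e^(−5k_d)) ⇒ L₀ = BOD₅ / (1 − e^(−5×0.187))
= 34.0 / (1 − 0.3926) = 34.0 / 0.6074 = 55.97 mg/L.

L₀ ≈ 56.0 mg/L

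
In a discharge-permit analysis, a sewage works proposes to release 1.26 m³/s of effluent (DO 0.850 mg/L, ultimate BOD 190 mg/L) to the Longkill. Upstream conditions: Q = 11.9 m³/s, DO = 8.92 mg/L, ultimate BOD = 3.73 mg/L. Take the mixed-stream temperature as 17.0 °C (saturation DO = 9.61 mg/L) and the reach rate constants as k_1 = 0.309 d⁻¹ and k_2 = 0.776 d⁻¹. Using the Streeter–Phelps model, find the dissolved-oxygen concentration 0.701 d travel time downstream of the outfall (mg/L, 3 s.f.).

DO ≈ 5.55 mg/L

Mixed DO = (11.9×8.92 + 1.26×0.850)/(11.9+1.26) = 107.2/13.16 = 8.147 mg/L.
Mixed L₀ = (11.9×3.73 + 1.26×190)/(13.16) = 283.8/13.16 = 21.56 mg/L.
Initial deficit D₀ = C_s − DO₀ = 9.61 − 8.147 = 1.463 mg/L.
D(0.701) = [0.309×21.56/(0.776−0.309)](e^(−0.309×0.701) − e^(−0.776×0.701)) + 1.463 e^(−0.776×0.701)
= 14.27 × (0.8052 − 0.5804) + 1.463 × 0.5804 = 4.057 mg/L.
DO = 9.61 − 4.057 = 5.553 mg/L.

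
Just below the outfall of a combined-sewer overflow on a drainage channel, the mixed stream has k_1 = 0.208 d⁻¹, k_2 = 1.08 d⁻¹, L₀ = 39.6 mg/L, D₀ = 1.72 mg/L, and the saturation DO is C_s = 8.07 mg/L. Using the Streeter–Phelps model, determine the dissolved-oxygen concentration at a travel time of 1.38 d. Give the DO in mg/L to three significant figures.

DO ≈ 2.72 mg/L

k_1 L₀/(k_2−k_1) = 0.208×39.6/(1.08−0.208) = 8.237/0.8720 = 9.446 mg/L.
e^(−k_1 t) = e^(−0.208×1.380) = 0.7505; e^(−k_2 t) = e^(−1.08×1.380) = 0.2253.
D = 9.446 × (0.7505 − 0.2253) + 1.72 × 0.2253 = 4.961 + 0.3875 = 5.348 mg/L.
DO = C_s − D = 8.07 − 5.348 = 2.722 mg/L.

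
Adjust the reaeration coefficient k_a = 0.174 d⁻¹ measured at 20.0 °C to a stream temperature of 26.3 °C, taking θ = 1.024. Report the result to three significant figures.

k_a ≈ 0.202 d⁻¹

k_a(T₂) = k_a(T₁) · θ^(T₂−T₁) = 0.174 × 1.024^(26.3−20.0)
= 0.174 × 1.024^6.30 = 0.174 × 1.161 = 0.2020 d⁻¹.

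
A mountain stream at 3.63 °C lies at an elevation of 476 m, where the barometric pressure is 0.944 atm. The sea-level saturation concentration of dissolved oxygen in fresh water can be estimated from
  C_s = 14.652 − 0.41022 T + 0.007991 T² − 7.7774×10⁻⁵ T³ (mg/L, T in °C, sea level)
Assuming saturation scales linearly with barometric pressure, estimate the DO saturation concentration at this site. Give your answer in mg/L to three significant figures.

At sea level: C_s = 14.652 − 0.41022×3.63 + 0.007991×3.63² − 7.7774×10⁻⁵×3.63³ = 13.26 mg/L.
Pressure correction: C_s' = 13.26 × 0.944 = 12.52 mg/L.

C_s ≈ 12.5 mg/L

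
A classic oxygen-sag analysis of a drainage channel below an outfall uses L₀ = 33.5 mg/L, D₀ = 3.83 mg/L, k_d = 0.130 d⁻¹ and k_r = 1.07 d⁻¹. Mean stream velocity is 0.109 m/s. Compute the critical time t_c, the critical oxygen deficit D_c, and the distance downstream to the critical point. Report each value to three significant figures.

t_c ≈ 0.378 d; D_c ≈ 3.87 mg/L; x_c ≈ 3.56 km

At the critical point dD/dt = 0, so k_d L₀ e^(−k_d t) = k_r D. Substituting D(t) from the Streeter–Phelps equation and solving for t gives
t_c = ln[(k_r/k_d)(1 − D₀(k_r−k_d)/(k_d L₀))] / (k_r−k_d).
Here k_r−k_d = 0.9400 d⁻¹ and 1 − D₀(k_r−k_d)/(k_d L₀) = 1 − 3.83×0.9400/(0.130×33.5) = 0.1733, so
t_c = ln(8.231 × 0.1733) / 0.9400 = 0.3553 / 0.9400 = 0.3779 d.
D_c = (k_d/k_r) L₀ e^(−k_d t_c) = (0.130/1.07) × 33.5 × e^(−0.130×0.3779) = 0.1215 × 33.5 × 0.9521 = 3.875 mg/L.
x_c = v t_c = 0.109 m/s × 0.3779 d × 86400 s/d = 3559 m ≈ 3.56 km.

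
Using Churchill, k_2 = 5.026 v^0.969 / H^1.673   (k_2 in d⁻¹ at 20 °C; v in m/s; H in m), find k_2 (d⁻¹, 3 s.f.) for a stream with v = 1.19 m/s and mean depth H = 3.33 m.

k_2 = 5.026 × 1.19^0.969 / 3.33^1.673 = 5.026 × 1.184 / 7.483 = 0.7950 d⁻¹.

k_2 ≈ 0.795 d⁻¹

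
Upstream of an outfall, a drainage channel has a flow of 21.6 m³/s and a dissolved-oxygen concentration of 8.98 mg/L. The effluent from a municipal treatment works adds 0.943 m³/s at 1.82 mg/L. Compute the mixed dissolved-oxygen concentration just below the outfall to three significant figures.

8.68 mg/L

Flow-weighted mixing: C = (Q_r C_r + Q_w C_w)/(Q_r + Q_w)
= (21.6×8.98 + 0.943×1.82)/(21.6 + 0.943) = 195.7/22.54 = 8.680 mg/L.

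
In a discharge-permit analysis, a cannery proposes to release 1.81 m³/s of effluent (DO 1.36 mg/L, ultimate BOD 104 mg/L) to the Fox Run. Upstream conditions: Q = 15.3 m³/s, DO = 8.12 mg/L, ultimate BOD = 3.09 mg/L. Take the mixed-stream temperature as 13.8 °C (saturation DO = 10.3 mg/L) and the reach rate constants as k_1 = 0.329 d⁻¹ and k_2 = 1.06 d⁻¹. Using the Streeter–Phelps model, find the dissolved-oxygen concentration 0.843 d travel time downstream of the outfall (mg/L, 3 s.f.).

Mixed DO = (15.3×8.12 + 1.81×1.36)/(15.3+1.81) = 126.7/17.11 = 7.405 mg/L.
Mixed L₀ = (15.3×3.09 + 1.81×104)/(17.11) = 235.5/17.11 = 13.76 mg/L.
Initial deficit D₀ = C_s − DO₀ = 10.3 − 7.405 = 2.895 mg/L.
D(0.843) = [0.329×13.76/(1.06−0.329)](e^(−0.329×0.843) − e^(−1.06×0.843)) + 2.895 e^(−1.06×0.843)
= 6.195 × (0.7578 − 0.4092) + 2.895 × 0.4092 = 3.344 mg/L.
DO = 10.3 − 3.344 = 6.956 mg/L.

DO ≈ 6.96 mg/L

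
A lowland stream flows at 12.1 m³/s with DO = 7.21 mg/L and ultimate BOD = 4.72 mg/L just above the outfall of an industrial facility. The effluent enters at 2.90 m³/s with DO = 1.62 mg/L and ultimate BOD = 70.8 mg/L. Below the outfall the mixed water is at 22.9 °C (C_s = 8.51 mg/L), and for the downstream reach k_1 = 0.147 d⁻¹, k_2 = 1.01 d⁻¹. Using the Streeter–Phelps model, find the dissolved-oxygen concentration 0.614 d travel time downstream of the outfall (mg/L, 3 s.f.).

Mixed DO = (12.1×7.21 + 2.90×1.62)/(12.1+2.90) = 91.94/15.00 = 6.129 mg/L.
Mixed L₀ = (12.1×4.72 + 2.90×70.8)/(15.00) = 262.4/15.00 = 17.50 mg/L.
Initial deficit D₀ = C_s − DO₀ = 8.51 − 6.129 = 2.381 mg/L.
D(0.614) = [0.147×17.50/(1.01−0.147)](e^(−0.147×0.614) − e^(−1.01×0.614)) + 2.381 e^(−1.01×0.614)
= 2.980 × (0.9137 − 0.5379) + 2.381 × 0.5379 = 2.401 mg/L.
DO = 8.51 − 2.401 = 6.109 mg/L.

DO ≈ 6.11 mg/L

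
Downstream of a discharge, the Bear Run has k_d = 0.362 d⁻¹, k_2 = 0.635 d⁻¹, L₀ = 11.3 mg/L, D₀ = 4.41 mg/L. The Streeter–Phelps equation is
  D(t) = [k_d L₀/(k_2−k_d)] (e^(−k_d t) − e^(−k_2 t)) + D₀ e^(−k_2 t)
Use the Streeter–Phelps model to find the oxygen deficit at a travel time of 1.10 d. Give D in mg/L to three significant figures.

k_d L₀/(k_2−k_d) = 0.362×11.3/(0.635−0.362) = 4.091/0.2730 = 14.98 mg/L.
e^(−k_d t) = e^(−0.362×1.100) = 0.6715; e^(−k_2 t) = e^(−0.635×1.100) = 0.4973.
D = 14.98 × (0.6715 − 0.4973) + 4.41 × 0.4973 = 2.610 + 2.193 = 4.803 mg/L.

D ≈ 4.80 mg/L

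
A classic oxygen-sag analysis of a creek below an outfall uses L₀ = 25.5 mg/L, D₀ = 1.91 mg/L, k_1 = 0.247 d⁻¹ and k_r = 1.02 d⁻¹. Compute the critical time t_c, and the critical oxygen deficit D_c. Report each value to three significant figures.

t_c ≈ 1.49 d; D_c ≈ 4.27 mg/L

At the critical point dD/dt = 0, so k_1 L₀ e^(−k_1 t) = k_r D. Substituting D(t) from the Streeter–Phelps equation and solving for t gives
t_c = ln[(k_r/k_1)(1 − D₀(k_r−k_1)/(k_1 L₀))] / (k_r−k_1).
Here k_r−k_1 = 0.7730 d⁻¹ and 1 − D₀(k_r−k_1)/(k_1 L₀) = 1 − 1.91×0.7730/(0.247×25.5) = 0.7656, so
t_c = ln(4.130 × 0.7656) / 0.7730 = 1.151 / 0.7730 = 1.489 d.
L(t_c) = L₀ e^(−k_1 t_c) = 25.5 × 0.6923 = 17.65 mg/L, and at the critical point k_r D_c = k_1 L, so D_c = (0.247/1.02) × 17.65 = 4.275 mg/L.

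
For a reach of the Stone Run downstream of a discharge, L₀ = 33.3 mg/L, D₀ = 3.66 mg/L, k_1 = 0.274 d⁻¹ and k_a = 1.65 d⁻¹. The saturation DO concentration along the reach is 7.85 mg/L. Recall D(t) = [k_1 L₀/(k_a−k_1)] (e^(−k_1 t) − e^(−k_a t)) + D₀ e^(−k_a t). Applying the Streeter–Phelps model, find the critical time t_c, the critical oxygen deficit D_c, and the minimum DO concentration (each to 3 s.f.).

At the critical point dD/dt = 0, so k_1 L₀ e^(−k_1 t) = k_a D. Substituting D(t) from the Streeter–Phelps equation and solving for t gives
t_c = ln[(k_a/k_1)(1 − D₀(k_a−k_1)/(k_1 L₀))] / (k_a−k_1).
Here k_a−k_1 = 1.376 d⁻¹ and 1 − D₀(k_a−k_1)/(k_1 L₀) = 1 − 3.66×1.376/(0.274×33.3) = 0.4480, so
t_c = ln(6.022 × 0.4480) / 1.376 = 0.9925 / 1.376 = 0.7213 d.
L(t_c) = L₀ e^(−k_1 t_c) = 33.3 × 0.8207 = 27.33 mg/L, and at the critical point k_a D_c = k_1 L, so D_c = (0.274/1.65) × 27.33 = 4.538 mg/L.
Minimum DO = C_s − D_c = 7.85 − 4.538 = 3.312 mg/L.

t_c ≈ 0.721 d; D_c ≈ 4.54 mg/L; min DO ≈ 3.31 mg/L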